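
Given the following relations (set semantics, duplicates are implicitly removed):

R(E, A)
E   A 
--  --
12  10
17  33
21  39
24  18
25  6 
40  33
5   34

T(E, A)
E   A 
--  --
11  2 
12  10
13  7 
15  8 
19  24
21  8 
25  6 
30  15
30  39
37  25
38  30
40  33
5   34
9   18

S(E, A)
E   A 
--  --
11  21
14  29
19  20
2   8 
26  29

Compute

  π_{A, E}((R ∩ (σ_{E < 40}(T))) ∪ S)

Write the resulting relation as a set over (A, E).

{(10, 12), (20, 19), (21, 11), (29, 14), (29, 26), (34, 5), (6, 25), (8, 2)}

Apply σ_{E < 40}; surviving tuples: {(11, 2), (12, 10), (13, 7), (15, 8), (19, 24), (21, 8), (25, 6), (30, 15), (30, 39), (37, 25), (38, 30), (5, 34), (9, 18)}
Intersection: {(12, 10), (17, 33), (21, 39), (24, 18), (25, 6), (40, 33), (5, 34)} with {(11, 2), (12, 10), (13, 7), (15, 8), (19, 24), (21, 8), (25, 6), (30, 15), (30, 39), (37, 25), (38, 30), (5, 34), (9, 18)} → {(12, 10), (25, 6), (5, 34)}
Union: {(12, 10), (25, 6), (5, 34)} with {(11, 21), (14, 29), (19, 20), (2, 8), (26, 29)} → {(11, 21), (12, 10), (14, 29), (19, 20), (2, 8), (25, 6), (26, 29), (5, 34)}
Projecting to A, E: {(10, 12), (20, 19), (21, 11), (29, 14), (29, 26), (34, 5), (6, 25), (8, 2)}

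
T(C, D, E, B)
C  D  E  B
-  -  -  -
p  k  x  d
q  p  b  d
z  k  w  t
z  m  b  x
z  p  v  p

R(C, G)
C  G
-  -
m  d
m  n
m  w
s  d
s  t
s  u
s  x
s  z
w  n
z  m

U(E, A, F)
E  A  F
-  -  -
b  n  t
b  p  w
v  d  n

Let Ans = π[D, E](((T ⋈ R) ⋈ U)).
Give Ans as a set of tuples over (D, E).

{(m, b), (p, v)}

T ⋈ R (natural join on C): {(z, k, w, t, m), (z, m, b, x, m), (z, p, v, p, m)}
(T ⋈ R) ⋈ U (natural join on E): {(z, m, b, x, m, n, t), (z, m, b, x, m, p, w), (z, p, v, p, m, d, n)}
Keep only column(s) D, E (1 duplicate(s) eliminated): {(m, b), (p, v)}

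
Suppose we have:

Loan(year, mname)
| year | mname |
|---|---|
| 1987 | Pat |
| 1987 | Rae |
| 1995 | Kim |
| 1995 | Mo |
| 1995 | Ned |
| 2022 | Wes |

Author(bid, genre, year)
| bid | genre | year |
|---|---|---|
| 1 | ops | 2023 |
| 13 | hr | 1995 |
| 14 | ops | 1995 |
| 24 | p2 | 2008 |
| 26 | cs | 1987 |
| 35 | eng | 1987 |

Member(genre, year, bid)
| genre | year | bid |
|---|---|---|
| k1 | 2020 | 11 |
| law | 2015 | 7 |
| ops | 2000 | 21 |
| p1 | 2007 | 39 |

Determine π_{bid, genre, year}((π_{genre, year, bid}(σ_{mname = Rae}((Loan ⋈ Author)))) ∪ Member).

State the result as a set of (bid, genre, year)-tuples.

Natural join on year: {(1987, Pat, 26, cs), (1987, Pat, 35, eng), (1987, Rae, 26, cs), (1987, Rae, 35, eng), (1995, Kim, 13, hr), (1995, Kim, 14, ops), (1995, Mo, 13, hr), (1995, Mo, 14, ops), (1995, Ned, 13, hr), (1995, Ned, 14, ops)}
Apply σ_{mname = Rae}; surviving tuples: {(1987, Rae, 26, cs), (1987, Rae, 35, eng)}
π_{genre, year, bid} gives {(cs, 1987, 26), (eng, 1987, 35)}.
Union: {(cs, 1987, 26), (eng, 1987, 35)} with {(k1, 2020, 11), (law, 2015, 7), (ops, 2000, 21), (p1, 2007, 39)} → {(cs, 1987, 26), (eng, 1987, 35), (k1, 2020, 11), (law, 2015, 7), (ops, 2000, 21), (p1, 2007, 39)}
π_{bid, genre, year} gives {(11, k1, 2020), (21, ops, 2000), (26, cs, 1987), (35, eng, 1987), (39, p1, 2007), (7, law, 2015)}.

{(11, k1, 2020), (21, ops, 2000), (26, cs, 1987), (35, eng, 1987), (39, p1, 2007), (7, law, 2015)}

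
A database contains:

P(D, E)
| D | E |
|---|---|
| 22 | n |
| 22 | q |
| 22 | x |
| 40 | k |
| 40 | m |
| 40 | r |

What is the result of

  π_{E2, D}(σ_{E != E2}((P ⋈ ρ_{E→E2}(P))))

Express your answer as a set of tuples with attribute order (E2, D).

ρ[E→E2]: schema becomes (D, E2); tuples unchanged.
P ⋈ ρ_{E→E2}(P) (natural join on D): {(22, n, n), (22, n, q), (22, n, x), (22, q, n), (22, q, q), (22, q, x), (22, x, n), (22, x, q), (22, x, x), (40, k, k), (40, k, m), (40, k, r), (40, m, k), (40, m, m), (40, m, r), (40, r, k), (40, r, m), (40, r, r)}
σ[E != E2]: keep tuples satisfying E != E2 → {(22, n, q), (22, n, x), (22, q, n), (22, q, x), (22, x, n), (22, x, q), (40, k, m), (40, k, r), (40, m, k), (40, m, r), (40, r, k), (40, r, m)}
Projecting to E2, D (6 duplicate(s) eliminated): {(k, 40), (m, 40), (n, 22), (q, 22), (r, 40), (x, 22)}

{(k, 40), (m, 40), (n, 22), (q, 22), (r, 40), (x, 22)}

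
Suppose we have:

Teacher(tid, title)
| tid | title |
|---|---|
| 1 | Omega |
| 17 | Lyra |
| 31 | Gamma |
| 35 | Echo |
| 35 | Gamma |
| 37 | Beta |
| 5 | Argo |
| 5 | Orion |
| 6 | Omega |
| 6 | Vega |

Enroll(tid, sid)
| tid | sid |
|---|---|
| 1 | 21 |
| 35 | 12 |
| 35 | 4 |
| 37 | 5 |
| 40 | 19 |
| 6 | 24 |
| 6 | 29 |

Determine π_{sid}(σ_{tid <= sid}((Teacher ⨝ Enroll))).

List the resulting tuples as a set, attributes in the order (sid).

{21, 24, 29}

Teacher ⋈ Enroll (natural join on tid): {(1, Omega, 21), (35, Echo, 12), (35, Echo, 4), (35, Gamma, 12), (35, Gamma, 4), (37, Beta, 5), (6, Omega, 24), (6, Omega, 29), (6, Vega, 24), (6, Vega, 29)}
σ[tid <= sid]: keep tuples satisfying tid <= sid → {(1, Omega, 21), (6, Omega, 24), (6, Omega, 29), (6, Vega, 24), (6, Vega, 29)}
π_{sid} gives {21, 24, 29} (2 duplicate(s) eliminated).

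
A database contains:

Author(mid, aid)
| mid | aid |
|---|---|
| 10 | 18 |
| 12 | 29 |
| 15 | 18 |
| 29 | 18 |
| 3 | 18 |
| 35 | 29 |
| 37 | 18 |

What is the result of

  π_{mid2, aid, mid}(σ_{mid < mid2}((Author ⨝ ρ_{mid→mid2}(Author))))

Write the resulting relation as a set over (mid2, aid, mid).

{(10, 18, 3), (15, 18, 10), (15, 18, 3), (29, 18, 10), (29, 18, 15), (29, 18, 3), (35, 29, 12), (37, 18, 10), (37, 18, 15), (37, 18, 29), (37, 18, 3)}

ρ[mid→mid2]: schema becomes (mid2, aid); tuples unchanged.
Joining Author and ρ_{mid→mid2}(Author) on aid yields {(10, 18, 10), (10, 18, 15), (10, 18, 29), (10, 18, 3), (10, 18, 37), (12, 29, 12), (12, 29, 35), (15, 18, 10), (15, 18, 15), (15, 18, 29), (15, 18, 3), (15, 18, 37), (29, 18, 10), (29, 18, 15), (29, 18, 29), (29, 18, 3), (29, 18, 37), (3, 18, 10), (3, 18, 15), (3, 18, 29), (3, 18, 3), (3, 18, 37), (35, 29, 12), (35, 29, 35), (37, 18, 10), (37, 18, 15), (37, 18, 29), (37, 18, 3), (37, 18, 37)}.
σ[mid < mid2]: keep tuples satisfying mid < mid2 → {(10, 18, 15), (10, 18, 29), (10, 18, 37), (12, 29, 35), (15, 18, 29), (15, 18, 37), (29, 18, 37), (3, 18, 10), (3, 18, 15), (3, 18, 29), (3, 18, 37)}
π_{mid2, aid, mid} gives {(10, 18, 3), (15, 18, 10), (15, 18, 3), (29, 18, 10), (29, 18, 15), (29, 18, 3), (35, 29, 12), (37, 18, 10), (37, 18, 15), (37, 18, 29), (37, 18, 3)}.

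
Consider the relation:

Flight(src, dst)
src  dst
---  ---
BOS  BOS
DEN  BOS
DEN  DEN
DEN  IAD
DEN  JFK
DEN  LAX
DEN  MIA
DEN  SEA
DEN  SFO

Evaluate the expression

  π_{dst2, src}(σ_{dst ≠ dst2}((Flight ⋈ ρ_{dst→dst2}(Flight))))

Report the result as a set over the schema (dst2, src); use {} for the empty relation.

ρ[dst→dst2]: schema becomes (src, dst2); tuples unchanged.
Flight ⋈ ρ_{dst→dst2}(Flight) (natural join on src): {(BOS, BOS, BOS), (DEN, BOS, BOS), (DEN, BOS, DEN), (DEN, BOS, IAD), (DEN, BOS, JFK), (DEN, BOS, LAX), (DEN, BOS, MIA), (DEN, BOS, SEA), (DEN, BOS, SFO), (DEN, DEN, BOS), (DEN, DEN, DEN), (DEN, DEN, IAD), (DEN, DEN, JFK), (DEN, DEN, LAX), (DEN, DEN, MIA), (DEN, DEN, SEA), (DEN, DEN, SFO), (DEN, IAD, BOS), (DEN, IAD, DEN), (DEN, IAD, IAD), (DEN, IAD, JFK), (DEN, IAD, LAX), (DEN, IAD, MIA), (DEN, IAD, SEA), (DEN, IAD, SFO), (DEN, JFK, BOS), (DEN, JFK, DEN), (DEN, JFK, IAD), (DEN, JFK, JFK), (DEN, JFK, LAX), (DEN, JFK, MIA), (DEN, JFK, SEA), (DEN, JFK, SFO), (DEN, LAX, BOS), (DEN, LAX, DEN), (DEN, LAX, IAD), (DEN, LAX, JFK), (DEN, LAX, LAX), (DEN, LAX, MIA), (DEN, LAX, SEA), (DEN, LAX, SFO), (DEN, MIA, BOS), (DEN, MIA, DEN), (DEN, MIA, IAD), (DEN, MIA, JFK), (DEN, MIA, LAX), (DEN, MIA, MIA), (DEN, MIA, SEA), (DEN, MIA, SFO), (DEN, SEA, BOS), (DEN, SEA, DEN), (DEN, SEA, IAD), (DEN, SEA, JFK), (DEN, SEA, LAX), (DEN, SEA, MIA), (DEN, SEA, SEA), (DEN, SEA, SFO), (DEN, SFO, BOS), (DEN, SFO, DEN), (DEN, SFO, IAD), (DEN, SFO, JFK), (DEN, SFO, LAX), (DEN, SFO, MIA), (DEN, SFO, SEA), (DEN, SFO, SFO)}
Selection dst ≠ dst2: {(DEN, BOS, DEN), (DEN, BOS, IAD), (DEN, BOS, JFK), (DEN, BOS, LAX), (DEN, BOS, MIA), (DEN, BOS, SEA), (DEN, BOS, SFO), (DEN, DEN, BOS), (DEN, DEN, IAD), (DEN, DEN, JFK), (DEN, DEN, LAX), (DEN, DEN, MIA), (DEN, DEN, SEA), (DEN, DEN, SFO), (DEN, IAD, BOS), (DEN, IAD, DEN), (DEN, IAD, JFK), (DEN, IAD, LAX), (DEN, IAD, MIA), (DEN, IAD, SEA), (DEN, IAD, SFO), (DEN, JFK, BOS), (DEN, JFK, DEN), (DEN, JFK, IAD), (DEN, JFK, LAX), (DEN, JFK, MIA), (DEN, JFK, SEA), (DEN, JFK, SFO), (DEN, LAX, BOS), (DEN, LAX, DEN), (DEN, LAX, IAD), (DEN, LAX, JFK), (DEN, LAX, MIA), (DEN, LAX, SEA), (DEN, LAX, SFO), (DEN, MIA, BOS), (DEN, MIA, DEN), (DEN, MIA, IAD), (DEN, MIA, JFK), (DEN, MIA, LAX), (DEN, MIA, SEA), (DEN, MIA, SFO), (DEN, SEA, BOS), (DEN, SEA, DEN), (DEN, SEA, IAD), (DEN, SEA, JFK), (DEN, SEA, LAX), (DEN, SEA, MIA), (DEN, SEA, SFO), (DEN, SFO, BOS), (DEN, SFO, DEN), (DEN, SFO, IAD), (DEN, SFO, JFK), (DEN, SFO, LAX), (DEN, SFO, MIA), (DEN, SFO, SEA)}
π_{dst2, src} gives {(BOS, DEN), (DEN, DEN), (IAD, DEN), (JFK, DEN), (LAX, DEN), (MIA, DEN), (SEA, DEN), (SFO, DEN)} (48 duplicate(s) eliminated).

{(BOS, DEN), (DEN, DEN), (IAD, DEN), (JFK, DEN), (LAX, DEN), (MIA, DEN), (SEA, DEN), (SFO, DEN)}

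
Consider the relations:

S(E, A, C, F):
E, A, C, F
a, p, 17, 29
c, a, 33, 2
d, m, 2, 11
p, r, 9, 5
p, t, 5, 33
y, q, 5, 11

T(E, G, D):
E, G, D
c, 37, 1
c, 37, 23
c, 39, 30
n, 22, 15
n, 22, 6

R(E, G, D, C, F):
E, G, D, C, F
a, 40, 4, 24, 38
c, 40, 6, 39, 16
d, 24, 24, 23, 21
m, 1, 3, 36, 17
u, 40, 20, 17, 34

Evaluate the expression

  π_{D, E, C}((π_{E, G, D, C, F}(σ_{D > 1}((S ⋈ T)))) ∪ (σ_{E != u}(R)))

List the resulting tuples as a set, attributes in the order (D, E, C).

{(23, c, 33), (24, d, 23), (3, m, 36), (30, c, 33), (4, a, 24), (6, c, 39)}

Joining S and T on E yields {(c, a, 33, 2, 37, 1), (c, a, 33, 2, 37, 23), (c, a, 33, 2, 39, 30)}.
σ[D > 1]: keep tuples satisfying D > 1 → {(c, a, 33, 2, 37, 23), (c, a, 33, 2, 39, 30)}
π[E, G, D, C, F]: project onto (E, G, D, C, F) → {(c, 37, 23, 33, 2), (c, 39, 30, 33, 2)}
σ[E != u]: keep tuples satisfying E != u → {(a, 40, 4, 24, 38), (c, 40, 6, 39, 16), (d, 24, 24, 23, 21), (m, 1, 3, 36, 17)}
Set union of the two operands is {(a, 40, 4, 24, 38), (c, 37, 23, 33, 2), (c, 39, 30, 33, 2), (c, 40, 6, 39, 16), (d, 24, 24, 23, 21), (m, 1, 3, 36, 17)}.
π[D, E, C]: project onto (D, E, C) → {(23, c, 33), (24, d, 23), (3, m, 36), (30, c, 33), (4, a, 24), (6, c, 39)}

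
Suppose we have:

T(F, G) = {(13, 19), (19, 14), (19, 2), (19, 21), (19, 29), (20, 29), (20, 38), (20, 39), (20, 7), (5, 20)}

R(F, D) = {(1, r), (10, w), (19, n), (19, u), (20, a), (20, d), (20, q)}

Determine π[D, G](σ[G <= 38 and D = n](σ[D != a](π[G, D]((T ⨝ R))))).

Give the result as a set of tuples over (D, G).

{(n, 14), (n, 2), (n, 21), (n, 29)}

Joining T and R on F yields {(19, 14, n), (19, 14, u), (19, 2, n), (19, 2, u), (19, 21, n), (19, 21, u), (19, 29, n), (19, 29, u), (20, 29, a), (20, 29, d), (20, 29, q), (20, 38, a), (20, 38, d), (20, 38, q), (20, 39, a), (20, 39, d), (20, 39, q), (20, 7, a), (20, 7, d), (20, 7, q)}.
π_{G, D} gives {(14, n), (14, u), (2, n), (2, u), (21, n), (21, u), (29, a), (29, d), (29, n), (29, q), (29, u), (38, a), (38, d), (38, q), (39, a), (39, d), (39, q), (7, a), (7, d), (7, q)}.
Filtering on D != a leaves {(14, n), (14, u), (2, n), (2, u), (21, n), (21, u), (29, d), (29, n), (29, q), (29, u), (38, d), (38, q), (39, d), (39, q), (7, d), (7, q)}.
Filtering on G <= 38 and D = n leaves {(14, n), (2, n), (21, n), (29, n)}.
π_{D, G} gives {(n, 14), (n, 2), (n, 21), (n, 29)}.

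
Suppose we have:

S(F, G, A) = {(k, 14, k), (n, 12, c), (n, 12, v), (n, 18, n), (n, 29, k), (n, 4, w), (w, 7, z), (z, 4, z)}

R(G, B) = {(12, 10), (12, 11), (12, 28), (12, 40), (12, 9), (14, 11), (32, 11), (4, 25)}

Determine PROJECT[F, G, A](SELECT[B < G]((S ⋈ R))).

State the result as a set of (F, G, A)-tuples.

{(k, 14, k), (n, 12, c), (n, 12, v)}

Natural join on G: {(k, 14, k, 11), (n, 12, c, 10), (n, 12, c, 11), (n, 12, c, 28), (n, 12, c, 40), (n, 12, c, 9), (n, 12, v, 10), (n, 12, v, 11), (n, 12, v, 28), (n, 12, v, 40), (n, 12, v, 9), (n, 4, w, 25), (z, 4, z, 25)}
Selection B < G: {(k, 14, k, 11), (n, 12, c, 10), (n, 12, c, 11), (n, 12, c, 9), (n, 12, v, 10), (n, 12, v, 11), (n, 12, v, 9)}
Keep only column(s) F, G, A (4 duplicate(s) eliminated): {(k, 14, k), (n, 12, c), (n, 12, v)}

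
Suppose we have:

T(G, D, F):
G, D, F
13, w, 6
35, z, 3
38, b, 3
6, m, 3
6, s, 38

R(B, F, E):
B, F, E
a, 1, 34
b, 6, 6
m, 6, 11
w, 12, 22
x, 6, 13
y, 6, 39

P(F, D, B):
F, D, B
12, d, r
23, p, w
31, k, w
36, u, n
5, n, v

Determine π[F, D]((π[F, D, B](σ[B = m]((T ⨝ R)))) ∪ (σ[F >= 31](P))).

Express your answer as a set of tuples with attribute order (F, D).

Joining T and R on F yields {(13, w, 6, b, 6), (13, w, 6, m, 11), (13, w, 6, x, 13), (13, w, 6, y, 39)}.
Filtering on B = m leaves {(13, w, 6, m, 11)}.
π_{F, D, B} gives {(6, w, m)}.
Filtering on F >= 31 leaves {(31, k, w), (36, u, n)}.
Taking the union: {(31, k, w), (36, u, n), (6, w, m)}
π_{F, D} gives {(31, k), (36, u), (6, w)}.

{(31, k), (36, u), (6, w)}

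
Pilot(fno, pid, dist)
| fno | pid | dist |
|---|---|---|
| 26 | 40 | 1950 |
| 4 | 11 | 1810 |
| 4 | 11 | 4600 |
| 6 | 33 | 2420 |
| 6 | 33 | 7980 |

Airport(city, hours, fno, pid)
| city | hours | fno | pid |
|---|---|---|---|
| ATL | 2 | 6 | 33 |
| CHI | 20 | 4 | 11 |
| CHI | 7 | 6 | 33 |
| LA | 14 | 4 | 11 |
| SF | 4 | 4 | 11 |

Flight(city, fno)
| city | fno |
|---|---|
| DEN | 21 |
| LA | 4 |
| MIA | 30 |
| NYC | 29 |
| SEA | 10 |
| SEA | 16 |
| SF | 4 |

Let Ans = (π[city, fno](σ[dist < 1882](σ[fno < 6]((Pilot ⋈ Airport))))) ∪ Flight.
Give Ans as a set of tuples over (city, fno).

Pilot ⋈ Airport (natural join on fno, pid): {(4, 11, 1810, CHI, 20), (4, 11, 1810, LA, 14), (4, 11, 1810, SF, 4), (4, 11, 4600, CHI, 20), (4, 11, 4600, LA, 14), (4, 11, 4600, SF, 4), (6, 33, 2420, ATL, 2), (6, 33, 2420, CHI, 7), (6, 33, 7980, ATL, 2), (6, 33, 7980, CHI, 7)}
Filtering on fno < 6 leaves {(4, 11, 1810, CHI, 20), (4, 11, 1810, LA, 14), (4, 11, 1810, SF, 4), (4, 11, 4600, CHI, 20), (4, 11, 4600, LA, 14), (4, 11, 4600, SF, 4)}.
Filtering on dist < 1882 leaves {(4, 11, 1810, CHI, 20), (4, 11, 1810, LA, 14), (4, 11, 1810, SF, 4)}.
π[city, fno]: project onto (city, fno) → {(CHI, 4), (LA, 4), (SF, 4)}
Taking the union: {(CHI, 4), (DEN, 21), (LA, 4), (MIA, 30), (NYC, 29), (SEA, 10), (SEA, 16), (SF, 4)}

{(CHI, 4), (DEN, 21), (LA, 4), (MIA, 30), (NYC, 29), (SEA, 10), (SEA, 16), (SF, 4)}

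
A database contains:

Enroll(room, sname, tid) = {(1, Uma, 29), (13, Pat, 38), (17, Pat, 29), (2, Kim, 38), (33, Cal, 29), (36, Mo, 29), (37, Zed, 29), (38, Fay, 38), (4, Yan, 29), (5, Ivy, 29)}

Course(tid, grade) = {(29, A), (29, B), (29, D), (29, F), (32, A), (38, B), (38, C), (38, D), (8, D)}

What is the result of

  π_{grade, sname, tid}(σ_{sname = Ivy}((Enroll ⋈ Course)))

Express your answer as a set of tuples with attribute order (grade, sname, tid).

Joining Enroll and Course on tid yields {(1, Uma, 29, A), (1, Uma, 29, B), (1, Uma, 29, D), (1, Uma, 29, F), (13, Pat, 38, B), (13, Pat, 38, C), (13, Pat, 38, D), (17, Pat, 29, A), (17, Pat, 29, B), (17, Pat, 29, D), (17, Pat, 29, F), (2, Kim, 38, B), (2, Kim, 38, C), (2, Kim, 38, D), (33, Cal, 29, A), (33, Cal, 29, B), (33, Cal, 29, D), (33, Cal, 29, F), (36, Mo, 29, A), (36, Mo, 29, B), (36, Mo, 29, D), (36, Mo, 29, F), (37, Zed, 29, A), (37, Zed, 29, B), (37, Zed, 29, D), (37, Zed, 29, F), (38, Fay, 38, B), (38, Fay, 38, C), (38, Fay, 38, D), (4, Yan, 29, A), (4, Yan, 29, B), (4, Yan, 29, D), (4, Yan, 29, F), (5, Ivy, 29, A), (5, Ivy, 29, B), (5, Ivy, 29, D), (5, Ivy, 29, F)}.
σ[sname = Ivy]: keep tuples satisfying sname = Ivy → {(5, Ivy, 29, A), (5, Ivy, 29, B), (5, Ivy, 29, D), (5, Ivy, 29, F)}
Projecting to grade, sname, tid: {(A, Ivy, 29), (B, Ivy, 29), (D, Ivy, 29), (F, Ivy, 29)}

{(A, Ivy, 29), (B, Ivy, 29), (D, Ivy, 29), (F, Ivy, 29)}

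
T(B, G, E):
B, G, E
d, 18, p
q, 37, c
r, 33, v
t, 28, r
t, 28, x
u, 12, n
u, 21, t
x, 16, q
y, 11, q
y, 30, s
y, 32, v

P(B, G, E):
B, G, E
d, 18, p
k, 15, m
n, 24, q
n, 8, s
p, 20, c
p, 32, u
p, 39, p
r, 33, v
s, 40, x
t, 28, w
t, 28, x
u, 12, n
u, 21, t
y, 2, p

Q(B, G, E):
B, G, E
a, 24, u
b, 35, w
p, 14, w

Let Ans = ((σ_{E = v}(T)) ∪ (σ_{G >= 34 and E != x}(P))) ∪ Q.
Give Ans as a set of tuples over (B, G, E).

Selection E = v: {(r, 33, v), (y, 32, v)}
Selection G >= 34 and E != x: {(p, 39, p)}
Taking the union: {(p, 39, p), (r, 33, v), (y, 32, v)}
Taking the union: {(a, 24, u), (b, 35, w), (p, 14, w), (p, 39, p), (r, 33, v), (y, 32, v)}

{(a, 24, u), (b, 35, w), (p, 14, w), (p, 39, p), (r, 33, v), (y, 32, v)}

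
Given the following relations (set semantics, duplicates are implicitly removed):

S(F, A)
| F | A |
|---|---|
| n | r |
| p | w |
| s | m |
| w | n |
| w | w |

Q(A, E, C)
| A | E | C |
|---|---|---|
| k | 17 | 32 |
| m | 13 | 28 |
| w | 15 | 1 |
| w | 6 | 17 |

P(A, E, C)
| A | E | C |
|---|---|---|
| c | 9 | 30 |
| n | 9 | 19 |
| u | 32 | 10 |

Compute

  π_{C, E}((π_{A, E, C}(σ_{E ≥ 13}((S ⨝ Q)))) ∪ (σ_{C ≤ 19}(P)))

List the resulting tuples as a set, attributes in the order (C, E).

S ⋈ Q (natural join on A): {(p, w, 15, 1), (p, w, 6, 17), (s, m, 13, 28), (w, w, 15, 1), (w, w, 6, 17)}
Filtering on E ≥ 13 leaves {(p, w, 15, 1), (s, m, 13, 28), (w, w, 15, 1)}.
π[A, E, C]: project onto (A, E, C) (1 duplicate(s) eliminated) → {(m, 13, 28), (w, 15, 1)}
Filtering on C ≤ 19 leaves {(n, 9, 19), (u, 32, 10)}.
Union: {(m, 13, 28), (w, 15, 1)} with {(n, 9, 19), (u, 32, 10)} → {(m, 13, 28), (n, 9, 19), (u, 32, 10), (w, 15, 1)}
π[C, E]: project onto (C, E) → {(1, 15), (10, 32), (19, 9), (28, 13)}

{(1, 15), (10, 32), (19, 9), (28, 13)}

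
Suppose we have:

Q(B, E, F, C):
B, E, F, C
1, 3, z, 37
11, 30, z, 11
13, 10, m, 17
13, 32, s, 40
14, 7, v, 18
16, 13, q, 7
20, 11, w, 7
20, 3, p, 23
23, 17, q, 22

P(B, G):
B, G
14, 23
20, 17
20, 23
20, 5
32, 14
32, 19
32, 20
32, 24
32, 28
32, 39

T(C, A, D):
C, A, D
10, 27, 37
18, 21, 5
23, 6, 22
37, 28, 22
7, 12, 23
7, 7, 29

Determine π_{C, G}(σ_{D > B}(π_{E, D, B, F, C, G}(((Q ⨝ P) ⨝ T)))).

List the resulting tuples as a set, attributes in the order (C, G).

{(23, 17), (23, 23), (23, 5), (7, 17), (7, 23), (7, 5)}

Q ⋈ P (natural join on B): {(14, 7, v, 18, 23), (20, 11, w, 7, 17), (20, 11, w, 7, 23), (20, 11, w, 7, 5), (20, 3, p, 23, 17), (20, 3, p, 23, 23), (20, 3, p, 23, 5)}
(Q ⨝ P) ⋈ T (natural join on C): {(14, 7, v, 18, 23, 21, 5), (20, 11, w, 7, 17, 12, 23), (20, 11, w, 7, 17, 7, 29), (20, 11, w, 7, 23, 12, 23), (20, 11, w, 7, 23, 7, 29), (20, 11, w, 7, 5, 12, 23), (20, 11, w, 7, 5, 7, 29), (20, 3, p, 23, 17, 6, 22), (20, 3, p, 23, 23, 6, 22), (20, 3, p, 23, 5, 6, 22)}
π_{E, D, B, F, C, G} gives {(11, 23, 20, w, 7, 17), (11, 23, 20, w, 7, 23), (11, 23, 20, w, 7, 5), (11, 29, 20, w, 7, 17), (11, 29, 20, w, 7, 23), (11, 29, 20, w, 7, 5), (3, 22, 20, p, 23, 17), (3, 22, 20, p, 23, 23), (3, 22, 20, p, 23, 5), (7, 5, 14, v, 18, 23)}.
σ[D > B]: keep tuples satisfying D > B → {(11, 23, 20, w, 7, 17), (11, 23, 20, w, 7, 23), (11, 23, 20, w, 7, 5), (11, 29, 20, w, 7, 17), (11, 29, 20, w, 7, 23), (11, 29, 20, w, 7, 5), (3, 22, 20, p, 23, 17), (3, 22, 20, p, 23, 23), (3, 22, 20, p, 23, 5)}
π_{C, G} gives {(23, 17), (23, 23), (23, 5), (7, 17), (7, 23), (7, 5)} (3 duplicate(s) eliminated).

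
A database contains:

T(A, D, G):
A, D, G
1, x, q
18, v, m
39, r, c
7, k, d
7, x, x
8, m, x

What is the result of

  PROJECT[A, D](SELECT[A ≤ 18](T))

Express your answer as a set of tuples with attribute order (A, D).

σ[A ≤ 18]: keep tuples satisfying A ≤ 18 → {(1, x, q), (18, v, m), (7, k, d), (7, x, x), (8, m, x)}
π[A, D]: project onto (A, D) → {(1, x), (18, v), (7, k), (7, x), (8, m)}

{(1, x), (18, v), (7, k), (7, x), (8, m)}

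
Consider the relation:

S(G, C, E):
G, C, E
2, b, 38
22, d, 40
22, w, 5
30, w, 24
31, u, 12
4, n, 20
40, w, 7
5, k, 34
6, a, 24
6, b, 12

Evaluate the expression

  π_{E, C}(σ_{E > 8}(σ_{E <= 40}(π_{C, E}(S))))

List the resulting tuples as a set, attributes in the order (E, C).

{(12, b), (12, u), (20, n), (24, a), (24, w), (34, k), (38, b), (40, d)}

Keep only column(s) C, E: {(a, 24), (b, 12), (b, 38), (d, 40), (k, 34), (n, 20), (u, 12), (w, 24), (w, 5), (w, 7)}
σ[E <= 40]: keep tuples satisfying E <= 40 → {(a, 24), (b, 12), (b, 38), (d, 40), (k, 34), (n, 20), (u, 12), (w, 24), (w, 5), (w, 7)}
σ[E > 8]: keep tuples satisfying E > 8 → {(a, 24), (b, 12), (b, 38), (d, 40), (k, 34), (n, 20), (u, 12), (w, 24)}
Keep only column(s) E, C: {(12, b), (12, u), (20, n), (24, a), (24, w), (34, k), (38, b), (40, d)}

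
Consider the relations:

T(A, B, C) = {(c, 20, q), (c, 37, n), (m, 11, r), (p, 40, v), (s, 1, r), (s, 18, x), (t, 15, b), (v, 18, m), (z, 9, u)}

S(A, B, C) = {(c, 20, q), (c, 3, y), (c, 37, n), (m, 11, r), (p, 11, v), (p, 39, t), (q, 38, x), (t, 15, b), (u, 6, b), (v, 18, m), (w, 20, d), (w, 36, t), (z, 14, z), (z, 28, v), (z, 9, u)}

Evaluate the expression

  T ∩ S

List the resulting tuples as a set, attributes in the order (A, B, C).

{(c, 20, q), (c, 37, n), (m, 11, r), (t, 15, b), (v, 18, m), (z, 9, u)}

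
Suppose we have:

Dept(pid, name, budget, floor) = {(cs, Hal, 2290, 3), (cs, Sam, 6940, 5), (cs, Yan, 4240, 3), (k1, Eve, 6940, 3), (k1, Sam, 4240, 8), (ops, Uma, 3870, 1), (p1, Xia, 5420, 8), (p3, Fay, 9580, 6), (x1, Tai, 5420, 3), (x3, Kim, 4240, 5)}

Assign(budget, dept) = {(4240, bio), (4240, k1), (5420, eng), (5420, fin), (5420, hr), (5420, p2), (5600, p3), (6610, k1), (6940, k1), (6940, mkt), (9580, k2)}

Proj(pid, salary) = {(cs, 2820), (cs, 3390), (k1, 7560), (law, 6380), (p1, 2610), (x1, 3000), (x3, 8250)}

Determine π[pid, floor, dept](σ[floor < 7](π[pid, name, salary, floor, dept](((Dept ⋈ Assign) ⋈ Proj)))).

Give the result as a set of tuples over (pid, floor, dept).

Dept ⋈ Assign (natural join on budget): {(cs, Sam, 6940, 5, k1), (cs, Sam, 6940, 5, mkt), (cs, Yan, 4240, 3, bio), (cs, Yan, 4240, 3, k1), (k1, Eve, 6940, 3, k1), (k1, Eve, 6940, 3, mkt), (k1, Sam, 4240, 8, bio), (k1, Sam, 4240, 8, k1), (p1, Xia, 5420, 8, eng), (p1, Xia, 5420, 8, fin), (p1, Xia, 5420, 8, hr), (p1, Xia, 5420, 8, p2), (p3, Fay, 9580, 6, k2), (x1, Tai, 5420, 3, eng), (x1, Tai, 5420, 3, fin), (x1, Tai, 5420, 3, hr), (x1, Tai, 5420, 3, p2), (x3, Kim, 4240, 5, bio), (x3, Kim, 4240, 5, k1)}
(Dept ⋈ Assign) ⋈ Proj (natural join on pid): {(cs, Sam, 6940, 5, k1, 2820), (cs, Sam, 6940, 5, k1, 3390), (cs, Sam, 6940, 5, mkt, 2820), (cs, Sam, 6940, 5, mkt, 3390), (cs, Yan, 4240, 3, bio, 2820), (cs, Yan, 4240, 3, bio, 3390), (cs, Yan, 4240, 3, k1, 2820), (cs, Yan, 4240, 3, k1, 3390), (k1, Eve, 6940, 3, k1, 7560), (k1, Eve, 6940, 3, mkt, 7560), (k1, Sam, 4240, 8, bio, 7560), (k1, Sam, 4240, 8, k1, 7560), (p1, Xia, 5420, 8, eng, 2610), (p1, Xia, 5420, 8, fin, 2610), (p1, Xia, 5420, 8, hr, 2610), (p1, Xia, 5420, 8, p2, 2610), (x1, Tai, 5420, 3, eng, 3000), (x1, Tai, 5420, 3, fin, 3000), (x1, Tai, 5420, 3, hr, 3000), (x1, Tai, 5420, 3, p2, 3000), (x3, Kim, 4240, 5, bio, 8250), (x3, Kim, 4240, 5, k1, 8250)}
π_{pid, name, salary, floor, dept} gives {(cs, Sam, 2820, 5, k1), (cs, Sam, 2820, 5, mkt), (cs, Sam, 3390, 5, k1), (cs, Sam, 3390, 5, mkt), (cs, Yan, 2820, 3, bio), (cs, Yan, 2820, 3, k1), (cs, Yan, 3390, 3, bio), (cs, Yan, 3390, 3, k1), (k1, Eve, 7560, 3, k1), (k1, Eve, 7560, 3, mkt), (k1, Sam, 7560, 8, bio), (k1, Sam, 7560, 8, k1), (p1, Xia, 2610, 8, eng), (p1, Xia, 2610, 8, fin), (p1, Xia, 2610, 8, hr), (p1, Xia, 2610, 8, p2), (x1, Tai, 3000, 3, eng), (x1, Tai, 3000, 3, fin), (x1, Tai, 3000, 3, hr), (x1, Tai, 3000, 3, p2), (x3, Kim, 8250, 5, bio), (x3, Kim, 8250, 5, k1)}.
Filtering on floor < 7 leaves {(cs, Sam, 2820, 5, k1), (cs, Sam, 2820, 5, mkt), (cs, Sam, 3390, 5, k1), (cs, Sam, 3390, 5, mkt), (cs, Yan, 2820, 3, bio), (cs, Yan, 2820, 3, k1), (cs, Yan, 3390, 3, bio), (cs, Yan, 3390, 3, k1), (k1, Eve, 7560, 3, k1), (k1, Eve, 7560, 3, mkt), (x1, Tai, 3000, 3, eng), (x1, Tai, 3000, 3, fin), (x1, Tai, 3000, 3, hr), (x1, Tai, 3000, 3, p2), (x3, Kim, 8250, 5, bio), (x3, Kim, 8250, 5, k1)}.
π_{pid, floor, dept} gives {(cs, 3, bio), (cs, 3, k1), (cs, 5, k1), (cs, 5, mkt), (k1, 3, k1), (k1, 3, mkt), (x1, 3, eng), (x1, 3, fin), (x1, 3, hr), (x1, 3, p2), (x3, 5, bio), (x3, 5, k1)} (4 duplicate(s) eliminated).

{(cs, 3, bio), (cs, 3, k1), (cs, 5, k1), (cs, 5, mkt), (k1, 3, k1), (k1, 3, mkt), (x1, 3, eng), (x1, 3, fin), (x1, 3, hr), (x1, 3, p2), (x3, 5, bio), (x3, 5, k1)}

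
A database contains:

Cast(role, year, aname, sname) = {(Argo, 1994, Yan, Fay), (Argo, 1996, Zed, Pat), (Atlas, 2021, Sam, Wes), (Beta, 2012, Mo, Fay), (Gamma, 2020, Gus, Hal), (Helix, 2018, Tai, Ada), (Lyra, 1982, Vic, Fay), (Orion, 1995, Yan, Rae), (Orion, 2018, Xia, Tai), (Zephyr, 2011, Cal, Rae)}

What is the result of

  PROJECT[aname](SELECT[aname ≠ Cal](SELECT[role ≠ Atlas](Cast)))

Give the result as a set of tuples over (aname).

Apply σ_{role ≠ Atlas}; surviving tuples: {(Argo, 1994, Yan, Fay), (Argo, 1996, Zed, Pat), (Beta, 2012, Mo, Fay), (Gamma, 2020, Gus, Hal), (Helix, 2018, Tai, Ada), (Lyra, 1982, Vic, Fay), (Orion, 1995, Yan, Rae), (Orion, 2018, Xia, Tai), (Zephyr, 2011, Cal, Rae)}
Apply σ_{aname ≠ Cal}; surviving tuples: {(Argo, 1994, Yan, Fay), (Argo, 1996, Zed, Pat), (Beta, 2012, Mo, Fay), (Gamma, 2020, Gus, Hal), (Helix, 2018, Tai, Ada), (Lyra, 1982, Vic, Fay), (Orion, 1995, Yan, Rae), (Orion, 2018, Xia, Tai)}
π_{aname} gives {Gus, Mo, Tai, Vic, Xia, Yan, Zed} (1 duplicate(s) eliminated).

{Gus, Mo, Tai, Vic, Xia, Yan, Zed}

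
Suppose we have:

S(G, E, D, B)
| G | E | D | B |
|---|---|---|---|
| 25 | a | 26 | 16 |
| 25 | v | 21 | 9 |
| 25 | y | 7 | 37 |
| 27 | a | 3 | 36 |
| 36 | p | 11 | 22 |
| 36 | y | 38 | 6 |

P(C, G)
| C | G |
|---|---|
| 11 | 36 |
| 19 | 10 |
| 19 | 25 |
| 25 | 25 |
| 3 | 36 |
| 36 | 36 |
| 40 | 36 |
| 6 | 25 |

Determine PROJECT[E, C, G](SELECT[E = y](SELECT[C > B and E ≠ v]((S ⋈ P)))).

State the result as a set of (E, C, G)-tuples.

{(y, 11, 36), (y, 36, 36), (y, 40, 36)}

Natural join on G: {(25, a, 26, 16, 19), (25, a, 26, 16, 25), (25, a, 26, 16, 6), (25, v, 21, 9, 19), (25, v, 21, 9, 25), (25, v, 21, 9, 6), (25, y, 7, 37, 19), (25, y, 7, 37, 25), (25, y, 7, 37, 6), (36, p, 11, 22, 11), (36, p, 11, 22, 3), (36, p, 11, 22, 36), (36, p, 11, 22, 40), (36, y, 38, 6, 11), (36, y, 38, 6, 3), (36, y, 38, 6, 36), (36, y, 38, 6, 40)}
Apply σ_{C > B and E ≠ v}; surviving tuples: {(25, a, 26, 16, 19), (25, a, 26, 16, 25), (36, p, 11, 22, 36), (36, p, 11, 22, 40), (36, y, 38, 6, 11), (36, y, 38, 6, 36), (36, y, 38, 6, 40)}
Apply σ_{E = y}; surviving tuples: {(36, y, 38, 6, 11), (36, y, 38, 6, 36), (36, y, 38, 6, 40)}
Projecting to E, C, G: {(y, 11, 36), (y, 36, 36), (y, 40, 36)}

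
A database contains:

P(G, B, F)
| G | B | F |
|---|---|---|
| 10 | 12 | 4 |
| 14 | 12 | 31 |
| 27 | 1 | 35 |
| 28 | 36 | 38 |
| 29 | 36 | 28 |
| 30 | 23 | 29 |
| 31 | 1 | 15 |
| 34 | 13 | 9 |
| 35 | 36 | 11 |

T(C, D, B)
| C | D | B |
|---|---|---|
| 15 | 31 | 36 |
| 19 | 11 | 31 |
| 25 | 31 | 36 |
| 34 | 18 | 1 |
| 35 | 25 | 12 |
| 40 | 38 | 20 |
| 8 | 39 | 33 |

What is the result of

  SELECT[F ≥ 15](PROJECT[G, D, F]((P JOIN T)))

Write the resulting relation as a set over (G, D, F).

Natural join on B: {(10, 12, 4, 35, 25), (14, 12, 31, 35, 25), (27, 1, 35, 34, 18), (28, 36, 38, 15, 31), (28, 36, 38, 25, 31), (29, 36, 28, 15, 31), (29, 36, 28, 25, 31), (31, 1, 15, 34, 18), (35, 36, 11, 15, 31), (35, 36, 11, 25, 31)}
Projecting to G, D, F (3 duplicate(s) eliminated): {(10, 25, 4), (14, 25, 31), (27, 18, 35), (28, 31, 38), (29, 31, 28), (31, 18, 15), (35, 31, 11)}
Selection F ≥ 15: {(14, 25, 31), (27, 18, 35), (28, 31, 38), (29, 31, 28), (31, 18, 15)}

{(14, 25, 31), (27, 18, 35), (28, 31, 38), (29, 31, 28), (31, 18, 15)}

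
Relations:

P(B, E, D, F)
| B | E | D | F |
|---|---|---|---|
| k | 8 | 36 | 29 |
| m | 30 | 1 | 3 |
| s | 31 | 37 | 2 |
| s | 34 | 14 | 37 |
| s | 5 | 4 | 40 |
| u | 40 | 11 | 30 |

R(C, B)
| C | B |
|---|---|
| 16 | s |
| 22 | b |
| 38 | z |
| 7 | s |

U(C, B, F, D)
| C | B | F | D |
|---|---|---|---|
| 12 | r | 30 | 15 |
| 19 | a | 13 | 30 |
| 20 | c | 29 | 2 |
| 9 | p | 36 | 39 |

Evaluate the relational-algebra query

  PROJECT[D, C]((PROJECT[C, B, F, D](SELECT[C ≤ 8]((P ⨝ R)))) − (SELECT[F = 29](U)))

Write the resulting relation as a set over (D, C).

Joining P and R on B yields {(s, 31, 37, 2, 16), (s, 31, 37, 2, 7), (s, 34, 14, 37, 16), (s, 34, 14, 37, 7), (s, 5, 4, 40, 16), (s, 5, 4, 40, 7)}.
Apply σ_{C ≤ 8}; surviving tuples: {(s, 31, 37, 2, 7), (s, 34, 14, 37, 7), (s, 5, 4, 40, 7)}
π_{C, B, F, D} gives {(7, s, 2, 37), (7, s, 37, 14), (7, s, 40, 4)}.
Apply σ_{F = 29}; surviving tuples: {(20, c, 29, 2)}
Taking the difference: {(7, s, 2, 37), (7, s, 37, 14), (7, s, 40, 4)}
π_{D, C} gives {(14, 7), (37, 7), (4, 7)}.

{(14, 7), (37, 7), (4, 7)}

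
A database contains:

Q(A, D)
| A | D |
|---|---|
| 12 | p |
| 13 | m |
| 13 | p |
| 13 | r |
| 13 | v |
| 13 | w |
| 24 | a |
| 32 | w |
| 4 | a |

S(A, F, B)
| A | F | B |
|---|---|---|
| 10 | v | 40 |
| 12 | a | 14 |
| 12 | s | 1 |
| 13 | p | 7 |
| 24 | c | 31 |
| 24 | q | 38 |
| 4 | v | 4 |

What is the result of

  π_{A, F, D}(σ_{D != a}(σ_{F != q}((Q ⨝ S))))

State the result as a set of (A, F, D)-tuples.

{(12, a, p), (12, s, p), (13, p, m), (13, p, p), (13, p, r), (13, p, v), (13, p, w)}

Q ⋈ S (natural join on A): {(12, p, a, 14), (12, p, s, 1), (13, m, p, 7), (13, p, p, 7), (13, r, p, 7), (13, v, p, 7), (13, w, p, 7), (24, a, c, 31), (24, a, q, 38), (4, a, v, 4)}
σ[F != q]: keep tuples satisfying F != q → {(12, p, a, 14), (12, p, s, 1), (13, m, p, 7), (13, p, p, 7), (13, r, p, 7), (13, v, p, 7), (13, w, p, 7), (24, a, c, 31), (4, a, v, 4)}
σ[D != a]: keep tuples satisfying D != a → {(12, p, a, 14), (12, p, s, 1), (13, m, p, 7), (13, p, p, 7), (13, r, p, 7), (13, v, p, 7), (13, w, p, 7)}
π_{A, F, D} gives {(12, a, p), (12, s, p), (13, p, m), (13, p, p), (13, p, r), (13, p, v), (13, p, w)}.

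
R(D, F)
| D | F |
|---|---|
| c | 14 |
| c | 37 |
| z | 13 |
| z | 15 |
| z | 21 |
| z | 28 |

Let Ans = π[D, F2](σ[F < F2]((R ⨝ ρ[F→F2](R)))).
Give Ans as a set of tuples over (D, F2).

ρ[F→F2]: schema becomes (D, F2); tuples unchanged.
R ⋈ ρ[F→F2](R) (natural join on D): {(c, 14, 14), (c, 14, 37), (c, 37, 14), (c, 37, 37), (z, 13, 13), (z, 13, 15), (z, 13, 21), (z, 13, 28), (z, 15, 13), (z, 15, 15), (z, 15, 21), (z, 15, 28), (z, 21, 13), (z, 21, 15), (z, 21, 21), (z, 21, 28), (z, 28, 13), (z, 28, 15), (z, 28, 21), (z, 28, 28)}
Apply σ_{F < F2}; surviving tuples: {(c, 14, 37), (z, 13, 15), (z, 13, 21), (z, 13, 28), (z, 15, 21), (z, 15, 28), (z, 21, 28)}
Keep only column(s) D, F2 (3 duplicate(s) eliminated): {(c, 37), (z, 15), (z, 21), (z, 28)}

{(c, 37), (z, 15), (z, 21), (z, 28)}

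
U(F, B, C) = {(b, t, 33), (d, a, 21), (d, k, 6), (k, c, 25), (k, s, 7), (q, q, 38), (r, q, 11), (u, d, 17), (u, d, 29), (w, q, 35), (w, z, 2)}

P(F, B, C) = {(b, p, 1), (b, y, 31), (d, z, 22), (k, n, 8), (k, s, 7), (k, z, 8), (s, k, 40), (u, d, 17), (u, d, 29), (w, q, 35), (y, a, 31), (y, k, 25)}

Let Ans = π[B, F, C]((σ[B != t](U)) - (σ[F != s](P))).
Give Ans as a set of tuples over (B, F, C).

{(a, d, 21), (c, k, 25), (k, d, 6), (q, q, 38), (q, r, 11), (z, w, 2)}

Selection B != t: {(d, a, 21), (d, k, 6), (k, c, 25), (k, s, 7), (q, q, 38), (r, q, 11), (u, d, 17), (u, d, 29), (w, q, 35), (w, z, 2)}
Selection F != s: {(b, p, 1), (b, y, 31), (d, z, 22), (k, n, 8), (k, s, 7), (k, z, 8), (u, d, 17), (u, d, 29), (w, q, 35), (y, a, 31), (y, k, 25)}
Difference: {(d, a, 21), (d, k, 6), (k, c, 25), (k, s, 7), (q, q, 38), (r, q, 11), (u, d, 17), (u, d, 29), (w, q, 35), (w, z, 2)} with {(b, p, 1), (b, y, 31), (d, z, 22), (k, n, 8), (k, s, 7), (k, z, 8), (u, d, 17), (u, d, 29), (w, q, 35), (y, a, 31), (y, k, 25)} → {(d, a, 21), (d, k, 6), (k, c, 25), (q, q, 38), (r, q, 11), (w, z, 2)}
Projecting to B, F, C: {(a, d, 21), (c, k, 25), (k, d, 6), (q, q, 38), (q, r, 11), (z, w, 2)}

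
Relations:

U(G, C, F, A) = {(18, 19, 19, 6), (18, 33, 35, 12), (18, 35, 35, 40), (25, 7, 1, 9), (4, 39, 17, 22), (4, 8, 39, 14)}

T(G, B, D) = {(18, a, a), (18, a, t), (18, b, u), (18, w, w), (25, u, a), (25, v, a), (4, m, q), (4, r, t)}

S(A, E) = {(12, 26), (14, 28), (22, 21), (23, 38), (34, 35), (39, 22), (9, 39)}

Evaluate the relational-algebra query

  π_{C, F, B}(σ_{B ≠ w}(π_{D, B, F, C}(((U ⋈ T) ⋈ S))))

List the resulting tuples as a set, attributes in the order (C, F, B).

{(33, 35, a), (33, 35, b), (39, 17, m), (39, 17, r), (7, 1, u), (7, 1, v), (8, 39, m), (8, 39, r)}

Joining U and T on G yields {(18, 19, 19, 6, a, a), (18, 19, 19, 6, a, t), (18, 19, 19, 6, b, u), (18, 19, 19, 6, w, w), (18, 33, 35, 12, a, a), (18, 33, 35, 12, a, t), (18, 33, 35, 12, b, u), (18, 33, 35, 12, w, w), (18, 35, 35, 40, a, a), (18, 35, 35, 40, a, t), (18, 35, 35, 40, b, u), (18, 35, 35, 40, w, w), (25, 7, 1, 9, u, a), (25, 7, 1, 9, v, a), (4, 39, 17, 22, m, q), (4, 39, 17, 22, r, t), (4, 8, 39, 14, m, q), (4, 8, 39, 14, r, t)}.
Joining (U ⋈ T) and S on A yields {(18, 33, 35, 12, a, a, 26), (18, 33, 35, 12, a, t, 26), (18, 33, 35, 12, b, u, 26), (18, 33, 35, 12, w, w, 26), (25, 7, 1, 9, u, a, 39), (25, 7, 1, 9, v, a, 39), (4, 39, 17, 22, m, q, 21), (4, 39, 17, 22, r, t, 21), (4, 8, 39, 14, m, q, 28), (4, 8, 39, 14, r, t, 28)}.
π[D, B, F, C]: project onto (D, B, F, C) → {(a, a, 35, 33), (a, u, 1, 7), (a, v, 1, 7), (q, m, 17, 39), (q, m, 39, 8), (t, a, 35, 33), (t, r, 17, 39), (t, r, 39, 8), (u, b, 35, 33), (w, w, 35, 33)}
Apply σ_{B ≠ w}; surviving tuples: {(a, a, 35, 33), (a, u, 1, 7), (a, v, 1, 7), (q, m, 17, 39), (q, m, 39, 8), (t, a, 35, 33), (t, r, 17, 39), (t, r, 39, 8), (u, b, 35, 33)}
π[C, F, B]: project onto (C, F, B) (1 duplicate(s) eliminated) → {(33, 35, a), (33, 35, b), (39, 17, m), (39, 17, r), (7, 1, u), (7, 1, v), (8, 39, m), (8, 39, r)}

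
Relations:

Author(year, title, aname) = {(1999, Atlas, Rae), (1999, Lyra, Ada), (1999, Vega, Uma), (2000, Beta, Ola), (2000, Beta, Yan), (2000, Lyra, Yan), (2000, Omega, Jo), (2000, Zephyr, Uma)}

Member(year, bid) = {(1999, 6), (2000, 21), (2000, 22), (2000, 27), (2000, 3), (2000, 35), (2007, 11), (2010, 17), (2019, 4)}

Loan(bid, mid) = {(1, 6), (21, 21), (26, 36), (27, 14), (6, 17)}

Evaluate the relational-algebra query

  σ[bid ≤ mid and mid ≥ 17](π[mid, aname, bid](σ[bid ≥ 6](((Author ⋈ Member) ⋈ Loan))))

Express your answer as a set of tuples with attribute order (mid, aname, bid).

Natural join on year: {(1999, Atlas, Rae, 6), (1999, Lyra, Ada, 6), (1999, Vega, Uma, 6), (2000, Beta, Ola, 21), (2000, Beta, Ola, 22), (2000, Beta, Ola, 27), (2000, Beta, Ola, 3), (2000, Beta, Ola, 35), (2000, Beta, Yan, 21), (2000, Beta, Yan, 22), (2000, Beta, Yan, 27), (2000, Beta, Yan, 3), (2000, Beta, Yan, 35), (2000, Lyra, Yan, 21), (2000, Lyra, Yan, 22), (2000, Lyra, Yan, 27), (2000, Lyra, Yan, 3), (2000, Lyra, Yan, 35), (2000, Omega, Jo, 21), (2000, Omega, Jo, 22), (2000, Omega, Jo, 27), (2000, Omega, Jo, 3), (2000, Omega, Jo, 35), (2000, Zephyr, Uma, 21), (2000, Zephyr, Uma, 22), (2000, Zephyr, Uma, 27), (2000, Zephyr, Uma, 3), (2000, Zephyr, Uma, 35)}
Natural join on bid: {(1999, Atlas, Rae, 6, 17), (1999, Lyra, Ada, 6, 17), (1999, Vega, Uma, 6, 17), (2000, Beta, Ola, 21, 21), (2000, Beta, Ola, 27, 14), (2000, Beta, Yan, 21, 21), (2000, Beta, Yan, 27, 14), (2000, Lyra, Yan, 21, 21), (2000, Lyra, Yan, 27, 14), (2000, Omega, Jo, 21, 21), (2000, Omega, Jo, 27, 14), (2000, Zephyr, Uma, 21, 21), (2000, Zephyr, Uma, 27, 14)}
σ[bid ≥ 6]: keep tuples satisfying bid ≥ 6 → {(1999, Atlas, Rae, 6, 17), (1999, Lyra, Ada, 6, 17), (1999, Vega, Uma, 6, 17), (2000, Beta, Ola, 21, 21), (2000, Beta, Ola, 27, 14), (2000, Beta, Yan, 21, 21), (2000, Beta, Yan, 27, 14), (2000, Lyra, Yan, 21, 21), (2000, Lyra, Yan, 27, 14), (2000, Omega, Jo, 21, 21), (2000, Omega, Jo, 27, 14), (2000, Zephyr, Uma, 21, 21), (2000, Zephyr, Uma, 27, 14)}
π_{mid, aname, bid} gives {(14, Jo, 27), (14, Ola, 27), (14, Uma, 27), (14, Yan, 27), (17, Ada, 6), (17, Rae, 6), (17, Uma, 6), (21, Jo, 21), (21, Ola, 21), (21, Uma, 21), (21, Yan, 21)} (2 duplicate(s) eliminated).
σ[bid ≤ mid and mid ≥ 17]: keep tuples satisfying bid ≤ mid and mid ≥ 17 → {(17, Ada, 6), (17, Rae, 6), (17, Uma, 6), (21, Jo, 21), (21, Ola, 21), (21, Uma, 21), (21, Yan, 21)}

{(17, Ada, 6), (17, Rae, 6), (17, Uma, 6), (21, Jo, 21), (21, Ola, 21), (21, Uma, 21), (21, Yan, 21)}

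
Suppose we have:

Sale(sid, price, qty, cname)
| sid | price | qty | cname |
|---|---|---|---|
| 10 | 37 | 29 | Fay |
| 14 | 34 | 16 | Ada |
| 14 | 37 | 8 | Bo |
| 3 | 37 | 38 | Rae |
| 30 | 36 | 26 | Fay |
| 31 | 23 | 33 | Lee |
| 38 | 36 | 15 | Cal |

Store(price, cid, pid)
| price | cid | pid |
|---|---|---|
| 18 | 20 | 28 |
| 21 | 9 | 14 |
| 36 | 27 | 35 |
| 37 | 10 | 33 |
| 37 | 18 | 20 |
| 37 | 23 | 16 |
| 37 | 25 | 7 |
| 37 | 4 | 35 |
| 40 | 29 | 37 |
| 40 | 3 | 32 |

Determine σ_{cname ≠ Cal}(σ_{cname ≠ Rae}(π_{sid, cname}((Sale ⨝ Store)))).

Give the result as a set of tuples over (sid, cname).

{(10, Fay), (14, Bo), (30, Fay)}

Joining Sale and Store on price yields {(10, 37, 29, Fay, 10, 33), (10, 37, 29, Fay, 18, 20), (10, 37, 29, Fay, 23, 16), (10, 37, 29, Fay, 25, 7), (10, 37, 29, Fay, 4, 35), (14, 37, 8, Bo, 10, 33), (14, 37, 8, Bo, 18, 20), (14, 37, 8, Bo, 23, 16), (14, 37, 8, Bo, 25, 7), (14, 37, 8, Bo, 4, 35), (3, 37, 38, Rae, 10, 33), (3, 37, 38, Rae, 18, 20), (3, 37, 38, Rae, 23, 16), (3, 37, 38, Rae, 25, 7), (3, 37, 38, Rae, 4, 35), (30, 36, 26, Fay, 27, 35), (38, 36, 15, Cal, 27, 35)}.
π[sid, cname]: project onto (sid, cname) (12 duplicate(s) eliminated) → {(10, Fay), (14, Bo), (3, Rae), (30, Fay), (38, Cal)}
Apply σ_{cname ≠ Rae}; surviving tuples: {(10, Fay), (14, Bo), (30, Fay), (38, Cal)}
Apply σ_{cname ≠ Cal}; surviving tuples: {(10, Fay), (14, Bo), (30, Fay)}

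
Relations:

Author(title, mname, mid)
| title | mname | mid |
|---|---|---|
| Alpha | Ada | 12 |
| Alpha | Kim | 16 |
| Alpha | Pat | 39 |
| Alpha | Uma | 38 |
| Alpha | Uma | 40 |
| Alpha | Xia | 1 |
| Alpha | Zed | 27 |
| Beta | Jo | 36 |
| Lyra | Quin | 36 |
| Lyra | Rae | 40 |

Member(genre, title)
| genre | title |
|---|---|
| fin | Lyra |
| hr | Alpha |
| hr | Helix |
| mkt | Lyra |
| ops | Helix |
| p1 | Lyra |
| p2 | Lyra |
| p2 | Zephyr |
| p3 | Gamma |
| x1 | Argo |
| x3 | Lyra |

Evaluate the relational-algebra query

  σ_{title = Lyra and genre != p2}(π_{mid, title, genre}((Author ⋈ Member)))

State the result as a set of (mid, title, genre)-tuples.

{(36, Lyra, fin), (36, Lyra, mkt), (36, Lyra, p1), (36, Lyra, x3), (40, Lyra, fin), (40, Lyra, mkt), (40, Lyra, p1), (40, Lyra, x3)}

Joining Author and Member on title yields {(Alpha, Ada, 12, hr), (Alpha, Kim, 16, hr), (Alpha, Pat, 39, hr), (Alpha, Uma, 38, hr), (Alpha, Uma, 40, hr), (Alpha, Xia, 1, hr), (Alpha, Zed, 27, hr), (Lyra, Quin, 36, fin), (Lyra, Quin, 36, mkt), (Lyra, Quin, 36, p1), (Lyra, Quin, 36, p2), (Lyra, Quin, 36, x3), (Lyra, Rae, 40, fin), (Lyra, Rae, 40, mkt), (Lyra, Rae, 40, p1), (Lyra, Rae, 40, p2), (Lyra, Rae, 40, x3)}.
Projecting to mid, title, genre: {(1, Alpha, hr), (12, Alpha, hr), (16, Alpha, hr), (27, Alpha, hr), (36, Lyra, fin), (36, Lyra, mkt), (36, Lyra, p1), (36, Lyra, p2), (36, Lyra, x3), (38, Alpha, hr), (39, Alpha, hr), (40, Alpha, hr), (40, Lyra, fin), (40, Lyra, mkt), (40, Lyra, p1), (40, Lyra, p2), (40, Lyra, x3)}
Apply σ_{title = Lyra and genre != p2}; surviving tuples: {(36, Lyra, fin), (36, Lyra, mkt), (36, Lyra, p1), (36, Lyra, x3), (40, Lyra, fin), (40, Lyra, mkt), (40, Lyra, p1), (40, Lyra, x3)}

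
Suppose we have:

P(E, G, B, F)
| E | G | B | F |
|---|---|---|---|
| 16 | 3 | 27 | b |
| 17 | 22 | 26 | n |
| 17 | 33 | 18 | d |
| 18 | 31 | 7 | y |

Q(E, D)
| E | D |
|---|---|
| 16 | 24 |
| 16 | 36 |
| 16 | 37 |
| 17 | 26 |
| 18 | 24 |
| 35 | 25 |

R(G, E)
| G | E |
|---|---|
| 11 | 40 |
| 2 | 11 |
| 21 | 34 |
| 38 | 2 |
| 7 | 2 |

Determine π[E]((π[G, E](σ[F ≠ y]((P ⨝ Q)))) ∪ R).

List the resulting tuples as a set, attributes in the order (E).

{11, 16, 17, 2, 34, 40}

Natural join on E: {(16, 3, 27, b, 24), (16, 3, 27, b, 36), (16, 3, 27, b, 37), (17, 22, 26, n, 26), (17, 33, 18, d, 26), (18, 31, 7, y, 24)}
σ[F ≠ y]: keep tuples satisfying F ≠ y → {(16, 3, 27, b, 24), (16, 3, 27, b, 36), (16, 3, 27, b, 37), (17, 22, 26, n, 26), (17, 33, 18, d, 26)}
π[G, E]: project onto (G, E) (2 duplicate(s) eliminated) → {(22, 17), (3, 16), (33, 17)}
Set union of the two operands is {(11, 40), (2, 11), (21, 34), (22, 17), (3, 16), (33, 17), (38, 2), (7, 2)}.
π[E]: project onto (E) (2 duplicate(s) eliminated) → {11, 16, 17, 2, 34, 40}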